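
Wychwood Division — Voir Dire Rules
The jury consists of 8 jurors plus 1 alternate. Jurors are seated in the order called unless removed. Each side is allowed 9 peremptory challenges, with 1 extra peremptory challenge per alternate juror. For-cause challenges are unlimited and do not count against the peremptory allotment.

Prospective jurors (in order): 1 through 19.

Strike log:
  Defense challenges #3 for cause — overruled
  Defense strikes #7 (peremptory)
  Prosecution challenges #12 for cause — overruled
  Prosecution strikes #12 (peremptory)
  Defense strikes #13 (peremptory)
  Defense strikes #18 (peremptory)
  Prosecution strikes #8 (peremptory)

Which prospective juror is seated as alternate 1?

11

Removed: #7, #8, #12, #13, #18. (#3 stays — for-cause denied.)
Seating in order: seats 1–8 → #1, #2, #3, #4, #5, #6, #9, #10; alternates → #11.
So alternate 1 is #11.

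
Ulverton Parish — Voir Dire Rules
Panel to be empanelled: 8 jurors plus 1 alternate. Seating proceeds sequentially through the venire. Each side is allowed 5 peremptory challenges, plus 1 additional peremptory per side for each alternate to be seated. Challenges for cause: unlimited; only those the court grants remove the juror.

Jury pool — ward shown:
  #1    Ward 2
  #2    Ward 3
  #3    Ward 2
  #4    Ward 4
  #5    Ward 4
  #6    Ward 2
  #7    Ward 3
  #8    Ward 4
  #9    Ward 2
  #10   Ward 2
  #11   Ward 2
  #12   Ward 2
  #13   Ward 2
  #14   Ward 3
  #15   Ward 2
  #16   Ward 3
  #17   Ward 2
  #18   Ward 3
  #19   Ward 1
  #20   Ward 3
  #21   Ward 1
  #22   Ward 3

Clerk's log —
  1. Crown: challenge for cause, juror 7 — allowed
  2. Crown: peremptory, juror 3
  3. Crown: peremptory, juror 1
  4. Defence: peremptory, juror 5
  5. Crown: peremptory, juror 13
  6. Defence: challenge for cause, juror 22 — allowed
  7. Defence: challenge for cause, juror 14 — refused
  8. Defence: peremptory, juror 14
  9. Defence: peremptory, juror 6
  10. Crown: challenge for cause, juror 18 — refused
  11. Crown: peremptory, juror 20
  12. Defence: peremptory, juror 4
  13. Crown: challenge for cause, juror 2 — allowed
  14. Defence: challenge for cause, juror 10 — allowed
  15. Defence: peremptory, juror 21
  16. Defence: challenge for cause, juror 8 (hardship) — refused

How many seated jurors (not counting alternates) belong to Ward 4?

Removed: #1, #2, #3, #4, #5, #6, #7, #10, #13, #14, #20, #21, #22.
Seated jurors 1–8: #8, #9, #11, #12, #15, #16, #17, #18 (alternates #19 not counted).
Of those, in Ward 4: #8 → 1.

1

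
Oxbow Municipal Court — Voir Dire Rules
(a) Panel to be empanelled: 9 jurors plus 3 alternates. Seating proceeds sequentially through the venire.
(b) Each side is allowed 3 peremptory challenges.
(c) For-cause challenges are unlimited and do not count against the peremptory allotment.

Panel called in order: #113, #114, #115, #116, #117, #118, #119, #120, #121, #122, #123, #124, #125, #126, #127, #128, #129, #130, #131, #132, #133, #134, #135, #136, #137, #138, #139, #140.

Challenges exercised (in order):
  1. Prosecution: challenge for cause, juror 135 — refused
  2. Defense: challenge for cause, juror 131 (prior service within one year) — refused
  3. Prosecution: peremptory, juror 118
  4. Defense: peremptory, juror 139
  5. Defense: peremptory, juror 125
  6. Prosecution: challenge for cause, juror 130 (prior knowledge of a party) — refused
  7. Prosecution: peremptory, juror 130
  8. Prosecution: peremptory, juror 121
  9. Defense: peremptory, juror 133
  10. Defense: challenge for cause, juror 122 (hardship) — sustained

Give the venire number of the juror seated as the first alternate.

126

Removed: #118, #121, #122, #125, #130, #133, #139. (#131, #135 stay — for-cause denied.)
Filling seats in venire order through position 10: #113, #114, #115, #116, #117, #119, #120, #123, #124, #126.
So alternate 1 is #126.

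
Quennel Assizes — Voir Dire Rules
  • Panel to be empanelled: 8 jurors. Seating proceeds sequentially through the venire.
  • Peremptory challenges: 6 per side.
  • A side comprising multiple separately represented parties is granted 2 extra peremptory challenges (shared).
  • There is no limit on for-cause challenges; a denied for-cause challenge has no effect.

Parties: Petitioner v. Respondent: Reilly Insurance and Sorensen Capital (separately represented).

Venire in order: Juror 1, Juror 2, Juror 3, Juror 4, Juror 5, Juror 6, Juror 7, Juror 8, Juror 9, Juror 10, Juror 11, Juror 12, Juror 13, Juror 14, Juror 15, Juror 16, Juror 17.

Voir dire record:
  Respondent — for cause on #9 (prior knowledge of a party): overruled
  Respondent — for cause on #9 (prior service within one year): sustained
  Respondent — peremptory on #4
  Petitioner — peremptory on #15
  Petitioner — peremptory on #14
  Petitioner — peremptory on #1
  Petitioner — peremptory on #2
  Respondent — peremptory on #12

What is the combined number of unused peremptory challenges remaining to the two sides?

8

Petitioner allotment: 6. Respondent allotment: 6 base + 2 multi-party = 8.
Petitioner peremptories used: #15, #14, #1, #2 — 4.
Respondent peremptories used: #4, #12 — 2 (for-cause on #9, #9 don't count).
Remaining: (6 − 4) + (8 − 2) = 8.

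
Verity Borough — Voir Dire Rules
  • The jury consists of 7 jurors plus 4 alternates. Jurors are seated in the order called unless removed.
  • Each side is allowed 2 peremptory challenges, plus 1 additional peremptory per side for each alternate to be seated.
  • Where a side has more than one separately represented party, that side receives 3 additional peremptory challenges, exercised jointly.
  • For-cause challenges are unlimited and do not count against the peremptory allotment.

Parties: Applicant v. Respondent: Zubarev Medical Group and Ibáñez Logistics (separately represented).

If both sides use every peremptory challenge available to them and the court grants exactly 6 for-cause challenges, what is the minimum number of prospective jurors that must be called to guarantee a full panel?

32

Seats to fill: 7 + 4 alternates = 11.
Peremptories — Applicant: 2 + 1×4 = 6; Respondent: 2 + 1×4 + 3 = 9; total 15.
For-cause removals: 6.
Minimum venire: 11 + 15 + 6 = 32.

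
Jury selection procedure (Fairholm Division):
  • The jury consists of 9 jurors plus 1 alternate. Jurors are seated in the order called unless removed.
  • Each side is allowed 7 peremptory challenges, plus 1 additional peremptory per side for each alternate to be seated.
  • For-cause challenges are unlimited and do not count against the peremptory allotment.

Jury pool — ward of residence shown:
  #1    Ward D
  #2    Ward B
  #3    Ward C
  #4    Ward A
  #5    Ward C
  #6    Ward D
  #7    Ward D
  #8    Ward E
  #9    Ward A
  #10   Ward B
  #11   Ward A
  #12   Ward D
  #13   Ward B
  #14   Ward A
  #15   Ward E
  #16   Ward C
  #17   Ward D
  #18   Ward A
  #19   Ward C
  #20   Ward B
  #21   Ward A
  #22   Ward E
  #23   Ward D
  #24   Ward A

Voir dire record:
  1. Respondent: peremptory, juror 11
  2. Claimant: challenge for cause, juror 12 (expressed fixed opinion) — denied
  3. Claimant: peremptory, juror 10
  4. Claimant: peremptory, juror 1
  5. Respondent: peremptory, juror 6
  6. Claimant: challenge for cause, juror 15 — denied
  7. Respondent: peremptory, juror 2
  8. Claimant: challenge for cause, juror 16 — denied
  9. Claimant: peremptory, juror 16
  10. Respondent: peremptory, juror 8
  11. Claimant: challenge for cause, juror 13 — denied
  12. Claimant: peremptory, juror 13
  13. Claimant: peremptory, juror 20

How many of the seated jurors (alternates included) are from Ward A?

Removed: #1, #2, #6, #8, #10, #11, #13, #16, #20.
Seated (10 incl. alternates): #3, #4, #5, #7, #9, #12, #14, #15, #17, #18.
Of those, in Ward A: #4, #9, #14, #18 → 4.

4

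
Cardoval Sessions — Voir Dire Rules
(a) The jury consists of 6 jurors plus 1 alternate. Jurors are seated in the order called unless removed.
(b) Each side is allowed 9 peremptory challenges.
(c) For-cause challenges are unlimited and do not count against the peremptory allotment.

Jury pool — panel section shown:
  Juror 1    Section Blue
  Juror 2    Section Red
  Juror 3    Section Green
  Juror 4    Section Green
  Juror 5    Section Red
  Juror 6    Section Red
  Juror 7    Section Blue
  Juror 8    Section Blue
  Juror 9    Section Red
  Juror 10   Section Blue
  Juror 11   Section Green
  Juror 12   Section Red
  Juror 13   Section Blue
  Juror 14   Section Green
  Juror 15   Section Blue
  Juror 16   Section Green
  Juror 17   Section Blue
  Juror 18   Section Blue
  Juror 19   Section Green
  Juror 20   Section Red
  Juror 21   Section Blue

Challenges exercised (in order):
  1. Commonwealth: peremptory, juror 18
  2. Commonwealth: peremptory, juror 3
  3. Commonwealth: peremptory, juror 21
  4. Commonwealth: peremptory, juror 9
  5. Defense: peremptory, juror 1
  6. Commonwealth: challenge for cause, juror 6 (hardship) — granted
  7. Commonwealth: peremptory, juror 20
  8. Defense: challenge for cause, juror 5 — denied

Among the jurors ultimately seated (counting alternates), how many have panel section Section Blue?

Removed: #1, #3, #6, #9, #18, #20, #21.
Seated (7 incl. alternates): #2, #4, #5, #7, #8, #10, #11.
Of those, in Section Blue: #7, #8, #10 → 3.

3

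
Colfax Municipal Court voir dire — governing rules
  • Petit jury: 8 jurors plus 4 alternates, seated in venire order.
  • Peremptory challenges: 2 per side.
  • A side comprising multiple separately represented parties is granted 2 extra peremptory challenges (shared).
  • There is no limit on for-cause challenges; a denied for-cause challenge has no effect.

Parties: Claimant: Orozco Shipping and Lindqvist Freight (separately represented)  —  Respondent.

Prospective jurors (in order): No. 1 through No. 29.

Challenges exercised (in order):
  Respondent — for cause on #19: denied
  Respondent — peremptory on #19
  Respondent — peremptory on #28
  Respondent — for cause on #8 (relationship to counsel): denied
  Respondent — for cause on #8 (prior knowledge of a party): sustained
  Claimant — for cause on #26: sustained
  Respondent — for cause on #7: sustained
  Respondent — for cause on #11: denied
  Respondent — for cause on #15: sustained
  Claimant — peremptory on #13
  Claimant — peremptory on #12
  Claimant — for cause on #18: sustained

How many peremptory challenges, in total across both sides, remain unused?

2

Claimant allotment: 2 base + 2 multi-party = 4. Respondent allotment: 2.
Claimant peremptories used: #13, #12 — 2 (for-cause on #26, #18 don't count).
Respondent peremptories used: #19, #28 — 2 (for-cause on #19, #8, #8, #7, #11, #15 don't count).
Remaining: (4 − 2) + (2 − 2) = 2.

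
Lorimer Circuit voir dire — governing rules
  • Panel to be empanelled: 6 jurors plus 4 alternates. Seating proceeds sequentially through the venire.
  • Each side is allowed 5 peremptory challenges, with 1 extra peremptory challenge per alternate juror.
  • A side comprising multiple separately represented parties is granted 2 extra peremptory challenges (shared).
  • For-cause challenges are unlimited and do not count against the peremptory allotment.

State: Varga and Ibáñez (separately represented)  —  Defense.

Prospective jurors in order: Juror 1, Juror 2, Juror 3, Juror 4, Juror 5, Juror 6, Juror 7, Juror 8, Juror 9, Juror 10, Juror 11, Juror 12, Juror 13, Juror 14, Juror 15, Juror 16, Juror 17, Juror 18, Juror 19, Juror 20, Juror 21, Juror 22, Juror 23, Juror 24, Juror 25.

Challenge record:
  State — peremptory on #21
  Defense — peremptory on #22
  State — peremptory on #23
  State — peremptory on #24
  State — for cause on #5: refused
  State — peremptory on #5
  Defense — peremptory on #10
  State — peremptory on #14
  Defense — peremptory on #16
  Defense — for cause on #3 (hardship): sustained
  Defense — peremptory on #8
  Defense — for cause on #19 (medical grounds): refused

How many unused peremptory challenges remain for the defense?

Defense allotment: 5 base + 1 × 4 alternates = 9.
Defense peremptories used: #22, #10, #16, #8 — 4 (for-cause on #3, #19 don't count).
Remaining: 9 − 4 = 5.

5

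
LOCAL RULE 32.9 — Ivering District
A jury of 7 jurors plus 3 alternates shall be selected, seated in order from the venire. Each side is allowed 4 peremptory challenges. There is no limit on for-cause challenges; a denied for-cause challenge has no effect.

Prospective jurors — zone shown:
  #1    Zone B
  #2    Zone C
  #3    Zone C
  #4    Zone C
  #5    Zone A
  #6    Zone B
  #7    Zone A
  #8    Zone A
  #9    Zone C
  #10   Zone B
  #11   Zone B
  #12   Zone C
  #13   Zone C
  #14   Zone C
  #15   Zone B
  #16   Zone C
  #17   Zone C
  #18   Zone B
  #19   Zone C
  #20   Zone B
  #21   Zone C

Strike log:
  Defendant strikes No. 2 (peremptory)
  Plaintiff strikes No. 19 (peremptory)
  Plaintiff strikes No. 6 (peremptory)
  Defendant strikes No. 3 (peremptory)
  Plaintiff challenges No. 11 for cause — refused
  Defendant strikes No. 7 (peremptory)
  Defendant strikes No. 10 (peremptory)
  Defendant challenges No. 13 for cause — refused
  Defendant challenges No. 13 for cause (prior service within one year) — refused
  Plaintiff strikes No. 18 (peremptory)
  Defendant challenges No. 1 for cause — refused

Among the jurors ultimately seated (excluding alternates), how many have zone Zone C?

3

Removed: #2, #3, #6, #7, #10, #18, #19.
Seated jurors 1–7: #1, #4, #5, #8, #9, #11, #12 (alternates #13, #14, #15 not counted).
Of those, in Zone C: #4, #9, #12 → 3.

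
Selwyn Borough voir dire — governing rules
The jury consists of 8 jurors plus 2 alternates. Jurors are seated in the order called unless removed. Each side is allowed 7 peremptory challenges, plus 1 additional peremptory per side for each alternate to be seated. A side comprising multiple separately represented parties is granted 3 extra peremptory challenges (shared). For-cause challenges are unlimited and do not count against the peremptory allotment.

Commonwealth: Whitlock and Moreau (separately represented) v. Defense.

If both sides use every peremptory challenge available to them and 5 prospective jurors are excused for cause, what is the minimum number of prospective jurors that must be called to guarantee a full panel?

36

Seats to fill: 8 + 2 alternates = 10.
Peremptories — Commonwealth: 7 + 1×2 + 3 = 12; Defense: 7 + 1×2 = 9; total 21.
For-cause removals: 5.
Minimum venire: 10 + 21 + 5 = 36.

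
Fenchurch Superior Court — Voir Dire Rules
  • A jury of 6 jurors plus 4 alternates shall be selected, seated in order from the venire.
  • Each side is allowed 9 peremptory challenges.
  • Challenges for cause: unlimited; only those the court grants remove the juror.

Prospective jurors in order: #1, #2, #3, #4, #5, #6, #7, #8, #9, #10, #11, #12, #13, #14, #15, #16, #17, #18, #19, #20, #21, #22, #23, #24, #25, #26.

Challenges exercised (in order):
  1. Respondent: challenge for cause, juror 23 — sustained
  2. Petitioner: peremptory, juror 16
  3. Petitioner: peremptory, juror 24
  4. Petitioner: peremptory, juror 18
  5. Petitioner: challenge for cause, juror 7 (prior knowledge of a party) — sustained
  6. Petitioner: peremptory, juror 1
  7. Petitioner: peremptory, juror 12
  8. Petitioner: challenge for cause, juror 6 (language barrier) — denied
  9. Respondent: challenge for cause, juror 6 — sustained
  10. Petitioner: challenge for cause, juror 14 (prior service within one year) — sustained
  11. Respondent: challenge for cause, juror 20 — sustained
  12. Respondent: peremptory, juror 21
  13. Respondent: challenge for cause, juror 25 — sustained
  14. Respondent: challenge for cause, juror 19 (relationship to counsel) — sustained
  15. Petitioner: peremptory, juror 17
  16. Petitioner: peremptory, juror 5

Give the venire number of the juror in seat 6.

Removed: #1, #5, #6, #7, #12, #14, #16, #17, #18, #19, #20, #21, #23, #24, #25.
Filling seats in venire order through position 6: #2, #3, #4, #8, #9, #10.
So seat 6 is #10.

10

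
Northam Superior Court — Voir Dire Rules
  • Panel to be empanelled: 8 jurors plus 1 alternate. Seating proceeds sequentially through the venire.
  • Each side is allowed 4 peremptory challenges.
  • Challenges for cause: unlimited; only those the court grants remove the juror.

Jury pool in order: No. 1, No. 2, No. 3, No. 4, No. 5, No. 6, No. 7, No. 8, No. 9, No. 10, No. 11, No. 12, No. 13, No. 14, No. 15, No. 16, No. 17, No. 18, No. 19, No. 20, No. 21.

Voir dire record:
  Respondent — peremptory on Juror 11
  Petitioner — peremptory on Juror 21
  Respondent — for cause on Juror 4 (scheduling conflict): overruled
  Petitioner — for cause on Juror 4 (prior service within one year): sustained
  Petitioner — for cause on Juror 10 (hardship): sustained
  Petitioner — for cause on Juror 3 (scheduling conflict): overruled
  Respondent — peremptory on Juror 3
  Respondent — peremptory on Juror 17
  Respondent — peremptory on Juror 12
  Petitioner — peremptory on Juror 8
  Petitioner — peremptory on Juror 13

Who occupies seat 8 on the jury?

Removed: #3, #4, #8, #10, #11, #12, #13, #17, #21.
Seating in order: seats 1–8 → #1, #2, #5, #6, #7, #9, #14, #15; alternates → #16.
So seat 8 is #15.

15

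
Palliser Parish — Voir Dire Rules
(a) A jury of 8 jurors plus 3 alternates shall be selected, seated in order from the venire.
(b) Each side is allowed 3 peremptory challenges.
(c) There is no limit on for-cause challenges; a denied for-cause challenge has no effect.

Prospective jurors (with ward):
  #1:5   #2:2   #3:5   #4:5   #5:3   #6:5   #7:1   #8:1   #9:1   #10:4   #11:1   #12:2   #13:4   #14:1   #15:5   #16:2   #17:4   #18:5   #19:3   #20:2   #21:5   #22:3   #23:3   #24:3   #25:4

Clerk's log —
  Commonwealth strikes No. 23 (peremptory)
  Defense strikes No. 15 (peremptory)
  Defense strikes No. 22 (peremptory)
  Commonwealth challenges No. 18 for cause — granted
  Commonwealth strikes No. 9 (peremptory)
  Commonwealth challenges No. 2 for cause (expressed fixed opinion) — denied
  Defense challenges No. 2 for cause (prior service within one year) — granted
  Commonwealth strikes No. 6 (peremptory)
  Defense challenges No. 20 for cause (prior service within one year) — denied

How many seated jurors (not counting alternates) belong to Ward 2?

0

Removed: #2, #6, #9, #15, #18, #22, #23.
Seated jurors 1–8: #1, #3, #4, #5, #7, #8, #10, #11 (alternates #12, #13, #14 not counted).
None of those are in Ward 2 → 0.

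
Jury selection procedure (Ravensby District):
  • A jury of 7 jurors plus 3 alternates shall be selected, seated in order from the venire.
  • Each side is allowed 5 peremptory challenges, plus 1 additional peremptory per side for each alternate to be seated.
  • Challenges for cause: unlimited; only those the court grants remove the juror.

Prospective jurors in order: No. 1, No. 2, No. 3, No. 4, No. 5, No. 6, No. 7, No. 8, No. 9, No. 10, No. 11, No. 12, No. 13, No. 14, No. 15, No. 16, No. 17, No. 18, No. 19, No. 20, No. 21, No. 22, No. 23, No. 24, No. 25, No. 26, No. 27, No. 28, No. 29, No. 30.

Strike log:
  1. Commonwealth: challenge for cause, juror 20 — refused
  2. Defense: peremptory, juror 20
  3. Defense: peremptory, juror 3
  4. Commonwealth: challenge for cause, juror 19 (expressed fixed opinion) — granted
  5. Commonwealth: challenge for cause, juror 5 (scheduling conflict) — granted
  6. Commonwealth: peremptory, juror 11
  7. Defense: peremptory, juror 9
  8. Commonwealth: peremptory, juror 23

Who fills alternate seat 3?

14

Removed: #3, #5, #9, #11, #19, #20, #23.
Seating in order: seats 1–7 → #1, #2, #4, #6, #7, #8, #10; alternates → #12, #13, #14.
So alternate 3 is #14.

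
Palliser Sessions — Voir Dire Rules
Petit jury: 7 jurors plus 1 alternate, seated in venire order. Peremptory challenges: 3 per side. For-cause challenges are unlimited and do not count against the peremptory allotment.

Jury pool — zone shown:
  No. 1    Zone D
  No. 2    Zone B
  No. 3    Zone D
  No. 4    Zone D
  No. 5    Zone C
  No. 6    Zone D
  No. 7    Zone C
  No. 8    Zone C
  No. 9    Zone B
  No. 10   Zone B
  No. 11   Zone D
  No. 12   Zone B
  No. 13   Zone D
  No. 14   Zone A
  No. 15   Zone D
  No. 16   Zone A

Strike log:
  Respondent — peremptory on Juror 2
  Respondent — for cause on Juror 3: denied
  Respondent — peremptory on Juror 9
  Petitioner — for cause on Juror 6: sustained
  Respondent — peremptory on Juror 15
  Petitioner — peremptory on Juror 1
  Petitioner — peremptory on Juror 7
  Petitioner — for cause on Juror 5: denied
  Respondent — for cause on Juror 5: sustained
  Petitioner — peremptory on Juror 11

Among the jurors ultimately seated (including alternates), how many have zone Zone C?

1

Removed: #1, #2, #5, #6, #7, #9, #11, #15.
Seated (8 incl. alternates): #3, #4, #8, #10, #12, #13, #14, #16.
Of those, in Zone C: #8 → 1.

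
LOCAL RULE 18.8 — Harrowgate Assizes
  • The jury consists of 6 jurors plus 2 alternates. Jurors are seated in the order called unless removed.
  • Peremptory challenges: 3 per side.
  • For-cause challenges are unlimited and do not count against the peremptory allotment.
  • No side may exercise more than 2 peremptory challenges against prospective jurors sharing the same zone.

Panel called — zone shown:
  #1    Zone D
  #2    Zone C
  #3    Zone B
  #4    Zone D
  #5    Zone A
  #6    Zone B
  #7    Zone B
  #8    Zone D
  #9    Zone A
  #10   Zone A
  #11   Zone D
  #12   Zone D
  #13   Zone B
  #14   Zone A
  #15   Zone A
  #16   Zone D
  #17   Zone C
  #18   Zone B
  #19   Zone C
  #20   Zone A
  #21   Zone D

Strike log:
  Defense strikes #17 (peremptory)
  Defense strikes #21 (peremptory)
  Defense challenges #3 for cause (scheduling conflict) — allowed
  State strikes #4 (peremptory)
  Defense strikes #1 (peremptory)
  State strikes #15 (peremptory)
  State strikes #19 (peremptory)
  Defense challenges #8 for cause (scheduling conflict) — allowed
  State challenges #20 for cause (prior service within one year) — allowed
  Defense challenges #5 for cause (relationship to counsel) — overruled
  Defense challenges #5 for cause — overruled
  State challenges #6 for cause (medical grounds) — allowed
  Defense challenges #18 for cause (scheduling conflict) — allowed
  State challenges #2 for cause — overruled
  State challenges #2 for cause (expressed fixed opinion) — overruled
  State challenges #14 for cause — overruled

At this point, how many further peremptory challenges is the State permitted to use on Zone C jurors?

State peremptories so far: #4, #15, #19 — 3 of 3 used, 0 left overall.
Against Zone C: #19 — 1 used; per-zone cap 2 leaves 1.
Binding limit: min(0, 1) = 0.

0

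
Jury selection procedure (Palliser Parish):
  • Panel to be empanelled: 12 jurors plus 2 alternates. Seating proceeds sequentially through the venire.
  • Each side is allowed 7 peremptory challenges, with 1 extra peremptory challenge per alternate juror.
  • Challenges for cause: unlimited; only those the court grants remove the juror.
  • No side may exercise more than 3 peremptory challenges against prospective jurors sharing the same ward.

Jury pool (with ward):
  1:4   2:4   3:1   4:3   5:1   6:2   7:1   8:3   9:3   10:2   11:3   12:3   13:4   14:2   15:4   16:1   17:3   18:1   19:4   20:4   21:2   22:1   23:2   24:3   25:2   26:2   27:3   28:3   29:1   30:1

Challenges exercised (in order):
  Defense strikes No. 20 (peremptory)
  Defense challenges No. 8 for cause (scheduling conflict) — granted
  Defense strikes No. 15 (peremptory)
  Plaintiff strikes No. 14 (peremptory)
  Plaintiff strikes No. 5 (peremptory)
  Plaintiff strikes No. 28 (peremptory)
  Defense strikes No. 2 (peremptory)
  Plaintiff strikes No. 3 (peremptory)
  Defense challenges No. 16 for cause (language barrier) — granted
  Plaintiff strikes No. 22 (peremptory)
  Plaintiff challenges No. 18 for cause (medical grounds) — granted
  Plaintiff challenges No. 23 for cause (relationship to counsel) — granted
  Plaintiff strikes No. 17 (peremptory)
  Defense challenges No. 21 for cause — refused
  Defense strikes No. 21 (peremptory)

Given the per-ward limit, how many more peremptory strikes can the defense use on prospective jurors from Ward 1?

3

Defense peremptories so far: #20, #15, #2, #21 — 4 of 9 used, 5 left overall.
Against Ward 1: none yet — per-ward cap 3 leaves 3.
Binding limit: min(5, 3) = 3.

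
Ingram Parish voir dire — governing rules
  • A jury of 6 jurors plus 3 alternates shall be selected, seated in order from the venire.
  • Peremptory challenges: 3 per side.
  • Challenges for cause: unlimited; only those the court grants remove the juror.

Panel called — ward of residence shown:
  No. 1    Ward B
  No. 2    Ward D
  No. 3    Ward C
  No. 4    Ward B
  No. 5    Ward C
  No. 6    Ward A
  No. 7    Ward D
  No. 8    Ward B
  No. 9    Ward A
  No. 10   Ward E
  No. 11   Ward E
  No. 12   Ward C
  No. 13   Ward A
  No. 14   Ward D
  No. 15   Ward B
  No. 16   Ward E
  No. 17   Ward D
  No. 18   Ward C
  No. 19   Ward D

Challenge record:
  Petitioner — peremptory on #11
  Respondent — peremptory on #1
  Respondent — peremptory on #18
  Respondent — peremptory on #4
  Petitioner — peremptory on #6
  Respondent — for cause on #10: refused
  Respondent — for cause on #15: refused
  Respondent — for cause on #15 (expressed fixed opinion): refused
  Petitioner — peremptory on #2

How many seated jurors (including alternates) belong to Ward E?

Removed: #1, #2, #4, #6, #11, #18.
Seated (9 incl. alternates): #3, #5, #7, #8, #9, #10, #12, #13, #14.
Of those, in Ward E: #10 → 1.

1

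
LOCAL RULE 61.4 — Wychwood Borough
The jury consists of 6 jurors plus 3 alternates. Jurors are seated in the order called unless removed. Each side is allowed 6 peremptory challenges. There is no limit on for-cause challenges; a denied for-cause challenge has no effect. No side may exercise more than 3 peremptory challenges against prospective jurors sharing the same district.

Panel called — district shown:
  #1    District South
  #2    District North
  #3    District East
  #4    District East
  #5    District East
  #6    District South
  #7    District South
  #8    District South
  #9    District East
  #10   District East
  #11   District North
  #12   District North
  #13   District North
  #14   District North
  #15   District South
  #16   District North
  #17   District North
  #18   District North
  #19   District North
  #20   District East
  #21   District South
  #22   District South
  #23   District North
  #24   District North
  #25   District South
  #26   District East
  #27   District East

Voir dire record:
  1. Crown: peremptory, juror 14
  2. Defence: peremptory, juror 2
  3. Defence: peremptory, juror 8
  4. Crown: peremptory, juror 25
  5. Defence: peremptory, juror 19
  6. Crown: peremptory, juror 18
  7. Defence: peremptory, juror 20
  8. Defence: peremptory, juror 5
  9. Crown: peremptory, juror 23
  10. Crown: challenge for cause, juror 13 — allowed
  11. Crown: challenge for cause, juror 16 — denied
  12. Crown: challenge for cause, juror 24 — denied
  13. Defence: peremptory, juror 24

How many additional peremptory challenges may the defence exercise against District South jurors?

0

Defence peremptories so far: #2, #8, #19, #20, #5, #24 — 6 of 6 used, 0 left overall.
Against District South: #8 — 1 used; per-district cap 3 leaves 2.
Binding limit: min(0, 2) = 0.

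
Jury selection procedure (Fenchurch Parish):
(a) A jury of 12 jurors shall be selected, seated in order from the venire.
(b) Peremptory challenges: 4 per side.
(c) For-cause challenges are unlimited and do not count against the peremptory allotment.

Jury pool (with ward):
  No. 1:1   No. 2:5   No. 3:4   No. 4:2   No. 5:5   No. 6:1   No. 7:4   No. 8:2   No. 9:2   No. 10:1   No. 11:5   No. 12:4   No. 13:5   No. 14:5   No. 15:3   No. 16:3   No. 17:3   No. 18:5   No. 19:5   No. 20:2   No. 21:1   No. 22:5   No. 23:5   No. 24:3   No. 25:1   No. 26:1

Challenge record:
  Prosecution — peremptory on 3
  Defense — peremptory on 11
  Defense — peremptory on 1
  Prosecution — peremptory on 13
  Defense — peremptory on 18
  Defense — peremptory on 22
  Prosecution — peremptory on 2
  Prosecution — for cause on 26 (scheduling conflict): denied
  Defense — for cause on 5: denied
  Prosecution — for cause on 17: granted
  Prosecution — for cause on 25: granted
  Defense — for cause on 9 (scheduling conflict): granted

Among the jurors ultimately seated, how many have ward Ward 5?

3

Removed: #1, #2, #3, #9, #11, #13, #17, #18, #22, #25.
Seated jurors 1–12: #4, #5, #6, #7, #8, #10, #12, #14, #15, #16, #19, #20.
Of those, in Ward 5: #5, #14, #19 → 3.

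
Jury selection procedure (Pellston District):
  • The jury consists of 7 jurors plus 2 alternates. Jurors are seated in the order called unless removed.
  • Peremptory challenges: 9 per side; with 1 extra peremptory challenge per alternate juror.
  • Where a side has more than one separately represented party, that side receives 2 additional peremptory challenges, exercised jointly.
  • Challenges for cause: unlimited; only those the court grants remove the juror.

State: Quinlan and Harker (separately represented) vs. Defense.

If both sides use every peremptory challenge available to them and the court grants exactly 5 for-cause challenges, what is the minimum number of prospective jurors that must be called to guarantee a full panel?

Seats to fill: 7 + 2 alternates = 9.
Peremptories — State: 9 + 1×2 + 2 = 13; Defense: 9 + 1×2 = 11; total 24.
For-cause removals: 5.
Minimum venire: 9 + 24 + 5 = 38.

38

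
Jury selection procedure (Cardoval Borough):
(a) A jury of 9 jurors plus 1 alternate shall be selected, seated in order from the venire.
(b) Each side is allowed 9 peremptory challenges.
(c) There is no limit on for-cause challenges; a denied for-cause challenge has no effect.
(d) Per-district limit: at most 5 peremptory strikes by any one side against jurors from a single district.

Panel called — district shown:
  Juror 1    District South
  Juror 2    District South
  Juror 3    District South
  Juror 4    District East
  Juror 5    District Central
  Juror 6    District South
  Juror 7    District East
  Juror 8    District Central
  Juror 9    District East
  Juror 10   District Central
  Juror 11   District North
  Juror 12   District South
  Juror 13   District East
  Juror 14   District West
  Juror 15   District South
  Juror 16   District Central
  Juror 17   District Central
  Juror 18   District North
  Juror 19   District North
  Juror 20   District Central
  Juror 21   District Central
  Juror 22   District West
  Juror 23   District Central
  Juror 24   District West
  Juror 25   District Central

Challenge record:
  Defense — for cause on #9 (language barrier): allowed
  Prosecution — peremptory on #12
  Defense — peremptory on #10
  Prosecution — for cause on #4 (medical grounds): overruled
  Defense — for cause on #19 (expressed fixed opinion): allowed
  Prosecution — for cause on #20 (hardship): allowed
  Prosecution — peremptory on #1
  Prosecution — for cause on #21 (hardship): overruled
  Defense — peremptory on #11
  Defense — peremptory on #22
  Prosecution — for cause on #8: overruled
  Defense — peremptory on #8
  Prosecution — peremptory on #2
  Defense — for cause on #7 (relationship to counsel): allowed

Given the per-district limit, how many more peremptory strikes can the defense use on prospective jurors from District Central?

Defense peremptories so far: #10, #11, #22, #8 — 4 of 9 used, 5 left overall.
Against District Central: #10, #8 — 2 used; per-district cap 5 leaves 3.
Binding limit: min(5, 3) = 3.

3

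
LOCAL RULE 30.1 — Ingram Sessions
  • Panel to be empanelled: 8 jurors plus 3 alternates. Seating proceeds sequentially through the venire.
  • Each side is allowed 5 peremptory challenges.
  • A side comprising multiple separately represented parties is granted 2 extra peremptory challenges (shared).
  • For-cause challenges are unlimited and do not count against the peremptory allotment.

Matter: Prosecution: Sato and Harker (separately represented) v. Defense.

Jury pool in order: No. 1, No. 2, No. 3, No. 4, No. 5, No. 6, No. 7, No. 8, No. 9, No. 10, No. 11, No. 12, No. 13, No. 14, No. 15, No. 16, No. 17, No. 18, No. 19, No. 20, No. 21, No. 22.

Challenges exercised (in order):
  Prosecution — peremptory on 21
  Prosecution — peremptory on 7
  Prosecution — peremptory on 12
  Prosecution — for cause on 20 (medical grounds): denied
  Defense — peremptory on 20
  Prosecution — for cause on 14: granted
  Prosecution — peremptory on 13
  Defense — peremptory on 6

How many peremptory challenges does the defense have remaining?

Defense allotment: 5.
Defense peremptories used: #20, #6 — 2.
Remaining: 5 − 2 = 3.

3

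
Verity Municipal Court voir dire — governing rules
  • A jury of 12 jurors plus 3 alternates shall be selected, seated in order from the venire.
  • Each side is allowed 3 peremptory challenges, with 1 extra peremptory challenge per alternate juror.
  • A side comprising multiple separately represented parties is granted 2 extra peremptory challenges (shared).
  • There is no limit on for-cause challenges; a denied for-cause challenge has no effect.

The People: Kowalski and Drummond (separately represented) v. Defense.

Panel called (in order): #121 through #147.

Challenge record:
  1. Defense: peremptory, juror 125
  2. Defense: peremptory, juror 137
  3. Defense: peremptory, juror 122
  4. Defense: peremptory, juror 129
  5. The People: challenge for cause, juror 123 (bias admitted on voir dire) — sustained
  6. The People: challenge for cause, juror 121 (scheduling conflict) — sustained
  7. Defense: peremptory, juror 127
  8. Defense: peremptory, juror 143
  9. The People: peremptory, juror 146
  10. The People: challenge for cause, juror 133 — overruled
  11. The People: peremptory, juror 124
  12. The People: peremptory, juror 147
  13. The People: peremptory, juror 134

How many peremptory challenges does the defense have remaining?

Defense allotment: 3 base + 1 × 3 alternates = 6.
Defense peremptories used: #125, #137, #122, #129, #127, #143 — 6.
Remaining: 6 − 6 = 0.

0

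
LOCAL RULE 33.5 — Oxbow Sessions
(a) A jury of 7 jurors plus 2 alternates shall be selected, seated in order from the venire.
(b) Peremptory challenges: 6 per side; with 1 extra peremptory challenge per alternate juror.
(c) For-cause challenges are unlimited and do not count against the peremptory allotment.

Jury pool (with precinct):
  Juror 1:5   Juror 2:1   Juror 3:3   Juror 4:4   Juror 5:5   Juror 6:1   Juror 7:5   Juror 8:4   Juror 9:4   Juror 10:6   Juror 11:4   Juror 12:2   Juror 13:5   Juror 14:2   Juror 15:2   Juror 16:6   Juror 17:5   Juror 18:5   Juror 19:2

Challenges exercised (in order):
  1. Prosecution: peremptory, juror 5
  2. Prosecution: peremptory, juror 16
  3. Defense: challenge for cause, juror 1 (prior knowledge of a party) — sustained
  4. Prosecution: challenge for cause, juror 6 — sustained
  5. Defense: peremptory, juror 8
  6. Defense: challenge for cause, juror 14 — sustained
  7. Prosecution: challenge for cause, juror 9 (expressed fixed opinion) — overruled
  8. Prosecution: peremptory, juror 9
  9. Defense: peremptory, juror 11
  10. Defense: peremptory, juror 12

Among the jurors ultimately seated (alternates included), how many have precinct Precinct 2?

1

Removed: #1, #5, #6, #8, #9, #11, #12, #14, #16.
Seated (9 incl. alternates): #2, #3, #4, #7, #10, #13, #15, #17, #18.
Of those, in Precinct 2: #15 → 1.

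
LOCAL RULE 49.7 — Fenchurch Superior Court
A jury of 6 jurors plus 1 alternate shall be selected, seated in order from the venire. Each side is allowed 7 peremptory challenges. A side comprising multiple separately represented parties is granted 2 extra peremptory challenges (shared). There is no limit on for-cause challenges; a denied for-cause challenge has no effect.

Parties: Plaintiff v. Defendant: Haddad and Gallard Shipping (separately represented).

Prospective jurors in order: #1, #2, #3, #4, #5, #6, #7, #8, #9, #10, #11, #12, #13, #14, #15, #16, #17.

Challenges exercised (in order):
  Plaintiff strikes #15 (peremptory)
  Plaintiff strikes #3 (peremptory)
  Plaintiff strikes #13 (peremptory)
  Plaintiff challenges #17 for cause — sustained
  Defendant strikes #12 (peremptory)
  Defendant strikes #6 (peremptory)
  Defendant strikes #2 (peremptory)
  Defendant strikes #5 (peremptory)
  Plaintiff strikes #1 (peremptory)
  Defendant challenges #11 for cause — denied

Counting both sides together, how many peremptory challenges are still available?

Plaintiff allotment: 7. Defendant allotment: 7 base + 2 multi-party = 9.
Plaintiff peremptories used: #15, #3, #13, #1 — 4 (the for-cause on #17 doesn't count).
Defendant peremptories used: #12, #6, #2, #5 — 4 (the for-cause on #11 doesn't count).
Remaining: (7 − 4) + (9 − 4) = 8.

8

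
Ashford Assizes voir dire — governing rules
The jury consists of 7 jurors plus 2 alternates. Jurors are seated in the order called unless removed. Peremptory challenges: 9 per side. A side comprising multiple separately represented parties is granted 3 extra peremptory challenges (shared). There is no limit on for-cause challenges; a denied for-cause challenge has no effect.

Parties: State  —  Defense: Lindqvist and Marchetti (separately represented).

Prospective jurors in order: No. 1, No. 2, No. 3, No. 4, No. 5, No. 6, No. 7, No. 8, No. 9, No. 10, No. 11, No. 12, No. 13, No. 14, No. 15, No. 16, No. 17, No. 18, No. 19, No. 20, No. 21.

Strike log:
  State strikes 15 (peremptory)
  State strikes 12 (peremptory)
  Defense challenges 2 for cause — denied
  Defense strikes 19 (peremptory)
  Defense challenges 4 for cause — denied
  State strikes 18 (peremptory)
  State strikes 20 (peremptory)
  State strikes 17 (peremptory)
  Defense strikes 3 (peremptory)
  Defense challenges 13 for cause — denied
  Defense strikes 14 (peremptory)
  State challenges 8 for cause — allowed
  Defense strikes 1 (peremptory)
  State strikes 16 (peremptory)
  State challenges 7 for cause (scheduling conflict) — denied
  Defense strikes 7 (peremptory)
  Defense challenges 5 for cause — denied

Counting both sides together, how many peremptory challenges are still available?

10

State allotment: 9. Defense allotment: 9 base + 3 multi-party = 12.
State peremptories used: #15, #12, #18, #20, #17, #16 — 6 (for-cause on #8, #7 don't count).
Defense peremptories used: #19, #3, #14, #1, #7 — 5 (for-cause on #2, #4, #13, #5 don't count).
Remaining: (9 − 6) + (12 − 5) = 10.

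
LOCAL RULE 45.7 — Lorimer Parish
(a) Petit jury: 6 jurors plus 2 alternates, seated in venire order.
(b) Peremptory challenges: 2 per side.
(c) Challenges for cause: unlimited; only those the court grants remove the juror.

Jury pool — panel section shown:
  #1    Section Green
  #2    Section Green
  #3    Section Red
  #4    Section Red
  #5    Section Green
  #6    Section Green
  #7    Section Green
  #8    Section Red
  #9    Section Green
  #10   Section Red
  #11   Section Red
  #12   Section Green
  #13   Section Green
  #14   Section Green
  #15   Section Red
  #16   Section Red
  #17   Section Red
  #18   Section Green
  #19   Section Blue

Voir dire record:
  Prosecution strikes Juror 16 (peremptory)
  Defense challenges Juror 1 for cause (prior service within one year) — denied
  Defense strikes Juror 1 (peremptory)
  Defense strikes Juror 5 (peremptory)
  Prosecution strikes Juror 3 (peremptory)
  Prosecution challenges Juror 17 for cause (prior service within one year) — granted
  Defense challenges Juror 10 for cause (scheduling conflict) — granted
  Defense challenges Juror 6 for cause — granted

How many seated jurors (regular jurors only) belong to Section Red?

Removed: #1, #3, #5, #6, #10, #16, #17.
Seated jurors 1–6: #2, #4, #7, #8, #9, #11 (alternates #12, #13 not counted).
Of those, in Section Red: #4, #8, #11 → 3.

3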